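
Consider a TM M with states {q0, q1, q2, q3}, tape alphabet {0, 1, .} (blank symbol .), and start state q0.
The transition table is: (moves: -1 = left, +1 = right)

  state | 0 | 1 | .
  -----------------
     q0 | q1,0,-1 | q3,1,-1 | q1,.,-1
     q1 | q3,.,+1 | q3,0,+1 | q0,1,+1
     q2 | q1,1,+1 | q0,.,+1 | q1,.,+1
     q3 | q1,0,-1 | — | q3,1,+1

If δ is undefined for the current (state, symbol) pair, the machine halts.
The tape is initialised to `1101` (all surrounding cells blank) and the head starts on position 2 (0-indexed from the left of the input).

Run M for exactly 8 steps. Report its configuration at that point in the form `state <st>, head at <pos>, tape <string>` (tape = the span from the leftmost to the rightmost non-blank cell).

state q3, head at 2, tape 1001

q0 | 11[0]1   read 0 → write 0, move -1, go to q1
q1 | 1[1]01   read 1 → write 0, move +1, go to q3
q3 | 10[0]1   read 0 → write 0, move -1, go to q1
q1 | 1[0]01   read 0 → write ., move +1, go to q3
q3 | 1.[0]1   read 0 → write 0, move -1, go to q1
q1 | 1[.]01   read . → write 1, move +1, go to q0
q0 | 11[0]1   read 0 → write 0, move -1, go to q1
q1 | 1[1]01   read 1 → write 0, move +1, go to q3
q3 | 10[0]1
After 8 steps: state q3, head at 2, tape 1001.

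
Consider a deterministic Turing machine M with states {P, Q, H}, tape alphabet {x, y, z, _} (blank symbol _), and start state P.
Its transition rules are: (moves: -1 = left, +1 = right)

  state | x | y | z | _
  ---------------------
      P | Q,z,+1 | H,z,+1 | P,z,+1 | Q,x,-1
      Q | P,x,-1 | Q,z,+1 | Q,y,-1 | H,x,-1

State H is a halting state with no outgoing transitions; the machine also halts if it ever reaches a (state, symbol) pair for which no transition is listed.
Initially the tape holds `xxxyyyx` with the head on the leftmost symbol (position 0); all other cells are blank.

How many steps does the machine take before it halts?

P | [x]xxyyyx_   read x → write z, move +1, go to Q
Q | z[x]xyyyx_   read x → write x, move -1, go to P
P | [z]xxyyyx_   read z → write z, move +1, go to P
P | z[x]xyyyx_   read x → write z, move +1, go to Q
Q | zz[x]yyyx_   read x → write x, move -1, go to P
P | z[z]xyyyx_   read z → write z, move +1, go to P
P | zz[x]yyyx_   read x → write z, move +1, go to Q
Q | zzz[y]yyx_   read y → write z, move +1, go to Q
Q | zzzz[y]yx_   read y → write z, move +1, go to Q
Q | zzzzz[y]x_   read y → write z, move +1, go to Q
Q | zzzzzz[x]_   read x → write x, move -1, go to P
P | zzzzz[z]x_   read z → write z, move +1, go to P
P | zzzzzz[x]_   read x → write z, move +1, go to Q
Q | zzzzzzz[_]   read _ → write x, move -1, go to H
H | zzzzzz[z]x
M halts after 14 transitions.

14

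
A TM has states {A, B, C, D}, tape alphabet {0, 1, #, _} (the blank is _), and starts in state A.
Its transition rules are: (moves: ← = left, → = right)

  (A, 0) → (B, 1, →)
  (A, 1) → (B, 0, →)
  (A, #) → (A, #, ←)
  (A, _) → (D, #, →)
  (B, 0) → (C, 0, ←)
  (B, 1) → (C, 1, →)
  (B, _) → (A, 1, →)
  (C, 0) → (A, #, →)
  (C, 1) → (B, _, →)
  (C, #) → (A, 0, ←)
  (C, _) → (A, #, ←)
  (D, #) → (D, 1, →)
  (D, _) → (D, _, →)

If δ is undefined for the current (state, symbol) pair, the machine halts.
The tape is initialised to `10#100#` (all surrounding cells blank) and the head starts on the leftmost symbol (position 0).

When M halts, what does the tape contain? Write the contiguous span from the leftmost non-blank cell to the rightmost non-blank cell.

#1#100#

state=A head=0 tape=[1]0#100#   (A,1)→(B,0,→)
state=B head=1 tape=0[0]#100#   (B,0)→(C,0,←)
state=C head=0 tape=[0]0#100#   (C,0)→(A,#,→)
state=A head=1 tape=#[0]#100#   (A,0)→(B,1,→)
state=B head=2 tape=#1[#]100#
The non-blank tape span at halt is #1#100#.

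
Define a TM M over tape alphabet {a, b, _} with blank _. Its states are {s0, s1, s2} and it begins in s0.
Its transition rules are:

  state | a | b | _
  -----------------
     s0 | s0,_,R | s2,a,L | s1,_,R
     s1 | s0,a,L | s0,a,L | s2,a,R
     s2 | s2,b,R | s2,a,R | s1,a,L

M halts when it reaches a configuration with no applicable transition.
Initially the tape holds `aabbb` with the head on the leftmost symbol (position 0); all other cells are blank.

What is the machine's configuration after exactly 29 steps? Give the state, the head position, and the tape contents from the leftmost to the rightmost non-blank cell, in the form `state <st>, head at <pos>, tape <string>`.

state s1, head at 7, tape abb____aa

s0 | [a]abbb____   read a → write _, move R, go to s0
s0 | _[a]bbb____   read a → write _, move R, go to s0
s0 | __[b]bb____   read b → write a, move L, go to s2
s2 | _[_]abb____   read _ → write a, move L, go to s1
s1 | [_]aabb____   read _ → write a, move R, go to s2
s2 | a[a]abb____   read a → write b, move R, go to s2
s2 | ab[a]bb____   read a → write b, move R, go to s2
s2 | abb[b]b____   read b → write a, move R, go to s2
s2 | abba[b]____   read b → write a, move R, go to s2
s2 | abbaa[_]___   read _ → write a, move L, go to s1
s1 | abba[a]a___   read a → write a, move L, go to s0
s0 | abb[a]aa___   read a → write _, move R, go to s0
s0 | abb_[a]a___   read a → write _, move R, go to s0
s0 | abb__[a]___   read a → write _, move R, go to s0
s0 | abb___[_]__   read _ → write _, move R, go to s1
s1 | abb____[_]_   read _ → write a, move R, go to s2
s2 | abb____a[_]   read _ → write a, move L, go to s1
s1 | abb____[a]a   read a → write a, move L, go to s0
s0 | abb___[_]aa   read _ → write _, move R, go to s1
s1 | abb____[a]a   read a → write a, move L, go to s0
s0 | abb___[_]aa   read _ → write _, move R, go to s1
s1 | abb____[a]a   read a → write a, move L, go to s0
s0 | abb___[_]aa   read _ → write _, move R, go to s1
s1 | abb____[a]a   read a → write a, move L, go to s0
s0 | abb___[_]aa   read _ → write _, move R, go to s1
s1 | abb____[a]a   read a → write a, move L, go to s0
s0 | abb___[_]aa   read _ → write _, move R, go to s1
s1 | abb____[a]a   read a → write a, move L, go to s0
s0 | abb___[_]aa   read _ → write _, move R, go to s1
s1 | abb____[a]a
After 29 steps: state s1, head at 7, tape abb____aa.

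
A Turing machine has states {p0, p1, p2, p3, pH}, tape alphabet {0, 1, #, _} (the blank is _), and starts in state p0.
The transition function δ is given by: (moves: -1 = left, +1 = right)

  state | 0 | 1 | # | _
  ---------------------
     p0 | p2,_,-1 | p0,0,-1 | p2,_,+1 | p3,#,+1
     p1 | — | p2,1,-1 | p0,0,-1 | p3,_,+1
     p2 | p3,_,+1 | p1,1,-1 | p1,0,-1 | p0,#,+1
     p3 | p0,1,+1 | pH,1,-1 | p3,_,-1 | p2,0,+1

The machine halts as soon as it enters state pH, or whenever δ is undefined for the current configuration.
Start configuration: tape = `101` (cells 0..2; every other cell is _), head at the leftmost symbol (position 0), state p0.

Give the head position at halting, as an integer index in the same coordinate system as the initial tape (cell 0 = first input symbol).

p0 | __[1]01   read 1 → write 0, move -1, go to p0
p0 | _[_]001   read _ → write #, move +1, go to p3
p3 | _#[0]01   read 0 → write 1, move +1, go to p0
p0 | _#1[0]1   read 0 → write _, move -1, go to p2
p2 | _#[1]_1   read 1 → write 1, move -1, go to p1
p1 | _[#]1_1   read # → write 0, move -1, go to p0
p0 | [_]01_1   read _ → write #, move +1, go to p3
p3 | #[0]1_1   read 0 → write 1, move +1, go to p0
p0 | #1[1]_1   read 1 → write 0, move -1, go to p0
p0 | #[1]0_1   read 1 → write 0, move -1, go to p0
p0 | [#]00_1   read # → write _, move +1, go to p2
p2 | _[0]0_1   read 0 → write _, move +1, go to p3
p3 | __[0]_1   read 0 → write 1, move +1, go to p0
p0 | __1[_]1   read _ → write #, move +1, go to p3
p3 | __1#[1]   read 1 → write 1, move -1, go to pH
pH | __1[#]1
At halt the head is at cell 1.

1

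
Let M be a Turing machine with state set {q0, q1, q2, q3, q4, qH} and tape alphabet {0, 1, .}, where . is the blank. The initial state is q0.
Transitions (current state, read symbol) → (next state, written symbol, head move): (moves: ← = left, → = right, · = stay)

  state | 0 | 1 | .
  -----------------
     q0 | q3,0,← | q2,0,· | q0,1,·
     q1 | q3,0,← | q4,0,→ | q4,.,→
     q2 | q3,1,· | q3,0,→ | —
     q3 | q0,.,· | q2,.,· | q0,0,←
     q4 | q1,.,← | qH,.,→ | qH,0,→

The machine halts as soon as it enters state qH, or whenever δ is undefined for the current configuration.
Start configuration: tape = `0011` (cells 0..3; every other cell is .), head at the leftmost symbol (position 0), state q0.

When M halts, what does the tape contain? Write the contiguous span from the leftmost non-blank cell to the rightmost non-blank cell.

state=q0 head=0 tape=..[0]011   (q0,0)→(q3,0,←)
state=q3 head=-1 tape=.[.]0011   (q3,.)→(q0,0,←)
state=q0 head=-2 tape=[.]00011   (q0,.)→(q0,1,·)
state=q0 head=-2 tape=[1]00011   (q0,1)→(q2,0,·)
state=q2 head=-2 tape=[0]00011   (q2,0)→(q3,1,·)
state=q3 head=-2 tape=[1]00011   (q3,1)→(q2,.,·)
state=q2 head=-2 tape=[.]00011
The non-blank tape span at halt is 00011.

00011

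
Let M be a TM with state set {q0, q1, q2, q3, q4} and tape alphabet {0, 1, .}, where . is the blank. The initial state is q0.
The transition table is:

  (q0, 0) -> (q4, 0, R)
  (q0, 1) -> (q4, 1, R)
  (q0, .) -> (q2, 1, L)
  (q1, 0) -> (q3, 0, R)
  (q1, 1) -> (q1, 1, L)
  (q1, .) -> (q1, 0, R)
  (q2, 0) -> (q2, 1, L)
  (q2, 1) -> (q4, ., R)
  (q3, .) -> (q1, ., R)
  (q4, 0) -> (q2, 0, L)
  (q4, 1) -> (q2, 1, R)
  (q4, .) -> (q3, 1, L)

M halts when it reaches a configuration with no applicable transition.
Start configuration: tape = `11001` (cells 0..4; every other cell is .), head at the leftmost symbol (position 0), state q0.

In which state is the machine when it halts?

q3

q0 | [1]1001.   read 1 → write 1, move R, go to q4
q4 | 1[1]001.   read 1 → write 1, move R, go to q2
q2 | 11[0]01.   read 0 → write 1, move L, go to q2
q2 | 1[1]101.   read 1 → write ., move R, go to q4
q4 | 1.[1]01.   read 1 → write 1, move R, go to q2
q2 | 1.1[0]1.   read 0 → write 1, move L, go to q2
q2 | 1.[1]11.   read 1 → write ., move R, go to q4
q4 | 1..[1]1.   read 1 → write 1, move R, go to q2
q2 | 1..1[1].   read 1 → write ., move R, go to q4
q4 | 1..1.[.]   read . → write 1, move L, go to q3
q3 | 1..1[.]1   read . → write ., move R, go to q1
q1 | 1..1.[1]   read 1 → write 1, move L, go to q1
q1 | 1..1[.]1   read . → write 0, move R, go to q1
q1 | 1..10[1]   read 1 → write 1, move L, go to q1
q1 | 1..1[0]1   read 0 → write 0, move R, go to q3
q3 | 1..10[1]
No transition is defined for (q3, 1); M halts in state q3.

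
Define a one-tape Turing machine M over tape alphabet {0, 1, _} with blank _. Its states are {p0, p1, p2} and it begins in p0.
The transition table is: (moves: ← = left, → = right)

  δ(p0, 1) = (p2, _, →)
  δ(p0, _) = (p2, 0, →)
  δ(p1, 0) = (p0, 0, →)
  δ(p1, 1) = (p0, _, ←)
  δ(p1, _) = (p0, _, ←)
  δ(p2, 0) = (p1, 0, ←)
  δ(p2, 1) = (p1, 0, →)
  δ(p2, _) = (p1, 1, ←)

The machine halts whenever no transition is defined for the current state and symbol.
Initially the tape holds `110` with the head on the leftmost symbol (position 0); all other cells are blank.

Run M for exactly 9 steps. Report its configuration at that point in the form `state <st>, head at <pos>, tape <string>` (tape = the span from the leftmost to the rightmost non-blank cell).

state p0, head at 3, tape 000_1

state=p0 head=0 tape=[1]10___   (p0,1)→(p2,_,→)
state=p2 head=1 tape=_[1]0___   (p2,1)→(p1,0,→)
state=p1 head=2 tape=_0[0]___   (p1,0)→(p0,0,→)
state=p0 head=3 tape=_00[_]__   (p0,_)→(p2,0,→)
state=p2 head=4 tape=_000[_]_   (p2,_)→(p1,1,←)
state=p1 head=3 tape=_00[0]1_   (p1,0)→(p0,0,→)
state=p0 head=4 tape=_000[1]_   (p0,1)→(p2,_,→)
state=p2 head=5 tape=_000_[_]   (p2,_)→(p1,1,←)
state=p1 head=4 tape=_000[_]1   (p1,_)→(p0,_,←)
state=p0 head=3 tape=_00[0]_1
After 9 steps: state p0, head at 3, tape 000_1.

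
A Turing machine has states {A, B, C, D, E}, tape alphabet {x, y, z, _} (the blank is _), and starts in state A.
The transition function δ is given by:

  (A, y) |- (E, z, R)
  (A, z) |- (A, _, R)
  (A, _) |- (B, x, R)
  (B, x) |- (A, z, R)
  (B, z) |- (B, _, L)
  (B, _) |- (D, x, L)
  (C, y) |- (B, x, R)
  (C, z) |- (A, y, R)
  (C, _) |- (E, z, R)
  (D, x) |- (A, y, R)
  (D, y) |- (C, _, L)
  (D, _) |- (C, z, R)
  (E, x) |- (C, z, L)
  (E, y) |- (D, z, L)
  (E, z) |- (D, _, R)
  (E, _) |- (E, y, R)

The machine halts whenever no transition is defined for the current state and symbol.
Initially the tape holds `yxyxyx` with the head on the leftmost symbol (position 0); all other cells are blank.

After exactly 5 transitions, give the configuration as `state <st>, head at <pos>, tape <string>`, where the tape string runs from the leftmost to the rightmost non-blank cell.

A | [y]xyxyx   read y → write z, move R, go to E
E | z[x]yxyx   read x → write z, move L, go to C
C | [z]zyxyx   read z → write y, move R, go to A
A | y[z]yxyx   read z → write _, move R, go to A
A | y_[y]xyx   read y → write z, move R, go to E
E | y_z[x]yx
After 5 steps: state E, head at 3, tape y_zxyx.

state E, head at 3, tape y_zxyx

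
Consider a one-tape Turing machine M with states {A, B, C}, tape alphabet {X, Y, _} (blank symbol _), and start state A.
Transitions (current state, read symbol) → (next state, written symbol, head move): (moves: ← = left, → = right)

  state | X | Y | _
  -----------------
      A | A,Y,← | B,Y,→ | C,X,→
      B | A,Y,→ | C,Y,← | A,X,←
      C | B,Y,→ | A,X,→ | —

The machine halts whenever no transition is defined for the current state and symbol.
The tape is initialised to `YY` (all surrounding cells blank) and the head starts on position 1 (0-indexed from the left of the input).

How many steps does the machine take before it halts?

5

state=A head=1 tape=Y[Y]___   (A,Y)→(B,Y,→)
state=B head=2 tape=YY[_]__   (B,_)→(A,X,←)
state=A head=1 tape=Y[Y]X__   (A,Y)→(B,Y,→)
state=B head=2 tape=YY[X]__   (B,X)→(A,Y,→)
state=A head=3 tape=YYY[_]_   (A,_)→(C,X,→)
state=C head=4 tape=YYYX[_]
M halts after 5 transitions.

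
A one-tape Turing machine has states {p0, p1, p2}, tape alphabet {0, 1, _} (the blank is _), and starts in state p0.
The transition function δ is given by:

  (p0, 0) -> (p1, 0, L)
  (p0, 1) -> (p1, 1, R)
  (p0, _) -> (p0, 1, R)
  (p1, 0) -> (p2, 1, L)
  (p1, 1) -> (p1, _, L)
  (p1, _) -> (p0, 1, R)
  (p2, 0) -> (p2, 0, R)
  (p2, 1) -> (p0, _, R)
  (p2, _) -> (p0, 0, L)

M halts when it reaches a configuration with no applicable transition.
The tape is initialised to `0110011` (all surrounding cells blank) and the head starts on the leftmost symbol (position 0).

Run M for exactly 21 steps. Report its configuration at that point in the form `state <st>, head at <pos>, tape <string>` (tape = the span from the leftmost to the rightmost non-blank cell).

p0 | ____[0]110011   read 0 → write 0, move L, go to p1
p1 | ___[_]0110011   read _ → write 1, move R, go to p0
p0 | ___1[0]110011   read 0 → write 0, move L, go to p1
p1 | ___[1]0110011   read 1 → write _, move L, go to p1
p1 | __[_]_0110011   read _ → write 1, move R, go to p0
p0 | __1[_]0110011   read _ → write 1, move R, go to p0
p0 | __11[0]110011   read 0 → write 0, move L, go to p1
p1 | __1[1]0110011   read 1 → write _, move L, go to p1
p1 | __[1]_0110011   read 1 → write _, move L, go to p1
p1 | _[_]__0110011   read _ → write 1, move R, go to p0
p0 | _1[_]_0110011   read _ → write 1, move R, go to p0
p0 | _11[_]0110011   read _ → write 1, move R, go to p0
p0 | _111[0]110011   read 0 → write 0, move L, go to p1
p1 | _11[1]0110011   read 1 → write _, move L, go to p1
p1 | _1[1]_0110011   read 1 → write _, move L, go to p1
p1 | _[1]__0110011   read 1 → write _, move L, go to p1
p1 | [_]___0110011   read _ → write 1, move R, go to p0
p0 | 1[_]__0110011   read _ → write 1, move R, go to p0
p0 | 11[_]_0110011   read _ → write 1, move R, go to p0
p0 | 111[_]0110011   read _ → write 1, move R, go to p0
p0 | 1111[0]110011   read 0 → write 0, move L, go to p1
p1 | 111[1]0110011
After 21 steps: state p1, head at -1, tape 11110110011.

state p1, head at -1, tape 11110110011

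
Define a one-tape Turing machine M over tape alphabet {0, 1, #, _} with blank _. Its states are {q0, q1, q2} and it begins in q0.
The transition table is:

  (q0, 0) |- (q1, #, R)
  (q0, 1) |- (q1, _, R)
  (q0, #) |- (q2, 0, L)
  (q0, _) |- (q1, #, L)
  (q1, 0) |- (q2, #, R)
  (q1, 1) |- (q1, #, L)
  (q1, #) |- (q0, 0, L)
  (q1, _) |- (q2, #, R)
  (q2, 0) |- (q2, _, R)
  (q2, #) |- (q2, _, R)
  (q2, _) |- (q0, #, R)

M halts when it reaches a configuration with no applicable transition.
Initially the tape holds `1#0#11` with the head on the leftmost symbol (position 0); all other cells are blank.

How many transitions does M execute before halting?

state=q0 head=0 tape=_[1]#0#11   (q0,1)→(q1,_,R)
state=q1 head=1 tape=__[#]0#11   (q1,#)→(q0,0,L)
state=q0 head=0 tape=_[_]00#11   (q0,_)→(q1,#,L)
state=q1 head=-1 tape=[_]#00#11   (q1,_)→(q2,#,R)
state=q2 head=0 tape=#[#]00#11   (q2,#)→(q2,_,R)
state=q2 head=1 tape=#_[0]0#11   (q2,0)→(q2,_,R)
state=q2 head=2 tape=#__[0]#11   (q2,0)→(q2,_,R)
state=q2 head=3 tape=#___[#]11   (q2,#)→(q2,_,R)
state=q2 head=4 tape=#____[1]1
M halts after 8 transitions.

8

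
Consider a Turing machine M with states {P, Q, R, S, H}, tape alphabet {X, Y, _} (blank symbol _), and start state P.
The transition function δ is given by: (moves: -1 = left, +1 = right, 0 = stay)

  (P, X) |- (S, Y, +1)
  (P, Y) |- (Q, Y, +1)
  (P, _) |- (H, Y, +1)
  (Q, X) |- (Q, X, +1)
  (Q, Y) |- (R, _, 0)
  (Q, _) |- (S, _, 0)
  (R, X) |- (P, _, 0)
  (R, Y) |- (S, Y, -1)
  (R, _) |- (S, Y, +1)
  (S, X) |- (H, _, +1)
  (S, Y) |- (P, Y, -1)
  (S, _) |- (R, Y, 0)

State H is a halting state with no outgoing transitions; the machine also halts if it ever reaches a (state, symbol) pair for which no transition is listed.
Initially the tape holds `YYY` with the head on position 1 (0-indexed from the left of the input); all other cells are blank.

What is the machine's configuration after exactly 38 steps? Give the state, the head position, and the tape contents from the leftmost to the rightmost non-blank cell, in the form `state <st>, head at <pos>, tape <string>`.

P | Y[Y]Y____   read Y → write Y, move +1, go to Q
Q | YY[Y]____   read Y → write _, move 0, go to R
R | YY[_]____   read _ → write Y, move +1, go to S
S | YYY[_]___   read _ → write Y, move 0, go to R
R | YYY[Y]___   read Y → write Y, move -1, go to S
S | YY[Y]Y___   read Y → write Y, move -1, go to P
P | Y[Y]YY___   read Y → write Y, move +1, go to Q
Q | YY[Y]Y___   read Y → write _, move 0, go to R
R | YY[_]Y___   read _ → write Y, move +1, go to S
S | YYY[Y]___   read Y → write Y, move -1, go to P
P | YY[Y]Y___   read Y → write Y, move +1, go to Q
Q | YYY[Y]___   read Y → write _, move 0, go to R
R | YYY[_]___   read _ → write Y, move +1, go to S
S | YYYY[_]__   read _ → write Y, move 0, go to R
R | YYYY[Y]__   read Y → write Y, move -1, go to S
S | YYY[Y]Y__   read Y → write Y, move -1, go to P
P | YY[Y]YY__   read Y → write Y, move +1, go to Q
Q | YYY[Y]Y__   read Y → write _, move 0, go to R
R | YYY[_]Y__   read _ → write Y, move +1, go to S
S | YYYY[Y]__   read Y → write Y, move -1, go to P
P | YYY[Y]Y__   read Y → write Y, move +1, go to Q
Q | YYYY[Y]__   read Y → write _, move 0, go to R
R | YYYY[_]__   read _ → write Y, move +1, go to S
S | YYYYY[_]_   read _ → write Y, move 0, go to R
R | YYYYY[Y]_   read Y → write Y, move -1, go to S
S | YYYY[Y]Y_   read Y → write Y, move -1, go to P
P | YYY[Y]YY_   read Y → write Y, move +1, go to Q
Q | YYYY[Y]Y_   read Y → write _, move 0, go to R
R | YYYY[_]Y_   read _ → write Y, move +1, go to S
S | YYYYY[Y]_   read Y → write Y, move -1, go to P
P | YYYY[Y]Y_   read Y → write Y, move +1, go to Q
Q | YYYYY[Y]_   read Y → write _, move 0, go to R
R | YYYYY[_]_   read _ → write Y, move +1, go to S
S | YYYYYY[_]   read _ → write Y, move 0, go to R
R | YYYYYY[Y]   read Y → write Y, move -1, go to S
S | YYYYY[Y]Y   read Y → write Y, move -1, go to P
P | YYYY[Y]YY   read Y → write Y, move +1, go to Q
Q | YYYYY[Y]Y   read Y → write _, move 0, go to R
R | YYYYY[_]Y
After 38 steps: state R, head at 5, tape YYYYY_Y.

state R, head at 5, tape YYYYY_Y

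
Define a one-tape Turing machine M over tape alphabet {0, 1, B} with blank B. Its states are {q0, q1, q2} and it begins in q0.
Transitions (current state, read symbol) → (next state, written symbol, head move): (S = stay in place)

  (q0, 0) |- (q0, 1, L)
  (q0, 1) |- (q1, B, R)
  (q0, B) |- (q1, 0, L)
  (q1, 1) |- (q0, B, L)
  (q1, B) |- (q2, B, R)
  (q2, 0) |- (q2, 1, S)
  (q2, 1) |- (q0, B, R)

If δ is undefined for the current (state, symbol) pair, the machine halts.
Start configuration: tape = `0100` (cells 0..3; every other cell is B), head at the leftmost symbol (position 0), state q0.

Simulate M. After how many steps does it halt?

21

q0 | BB[0]100   read 0 → write 1, move L, go to q0
q0 | B[B]1100   read B → write 0, move L, go to q1
q1 | [B]01100   read B → write B, move R, go to q2
q2 | B[0]1100   read 0 → write 1, move S, go to q2
q2 | B[1]1100   read 1 → write B, move R, go to q0
q0 | BB[1]100   read 1 → write B, move R, go to q1
q1 | BBB[1]00   read 1 → write B, move L, go to q0
q0 | BB[B]B00   read B → write 0, move L, go to q1
q1 | B[B]0B00   read B → write B, move R, go to q2
q2 | BB[0]B00   read 0 → write 1, move S, go to q2
q2 | BB[1]B00   read 1 → write B, move R, go to q0
q0 | BBB[B]00   read B → write 0, move L, go to q1
q1 | BB[B]000   read B → write B, move R, go to q2
q2 | BBB[0]00   read 0 → write 1, move S, go to q2
q2 | BBB[1]00   read 1 → write B, move R, go to q0
q0 | BBBB[0]0   read 0 → write 1, move L, go to q0
q0 | BBB[B]10   read B → write 0, move L, go to q1
q1 | BB[B]010   read B → write B, move R, go to q2
q2 | BBB[0]10   read 0 → write 1, move S, go to q2
q2 | BBB[1]10   read 1 → write B, move R, go to q0
q0 | BBBB[1]0   read 1 → write B, move R, go to q1
q1 | BBBBB[0]
M halts after 21 transitions.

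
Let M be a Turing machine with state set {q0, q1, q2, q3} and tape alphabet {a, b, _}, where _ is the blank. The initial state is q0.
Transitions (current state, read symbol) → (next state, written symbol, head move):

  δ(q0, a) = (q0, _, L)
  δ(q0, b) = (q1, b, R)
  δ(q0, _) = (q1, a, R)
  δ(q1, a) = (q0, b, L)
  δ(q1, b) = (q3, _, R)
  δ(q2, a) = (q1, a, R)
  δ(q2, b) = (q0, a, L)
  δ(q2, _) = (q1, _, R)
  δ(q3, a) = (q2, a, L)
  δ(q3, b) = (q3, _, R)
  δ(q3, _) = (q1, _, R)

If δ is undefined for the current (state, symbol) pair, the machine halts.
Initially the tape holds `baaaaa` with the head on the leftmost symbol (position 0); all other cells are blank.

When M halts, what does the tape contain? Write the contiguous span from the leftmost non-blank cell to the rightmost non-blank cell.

baaaa

q0 | [b]aaaaa__   read b → write b, move R, go to q1
q1 | b[a]aaaa__   read a → write b, move L, go to q0
q0 | [b]baaaa__   read b → write b, move R, go to q1
q1 | b[b]aaaa__   read b → write _, move R, go to q3
q3 | b_[a]aaa__   read a → write a, move L, go to q2
q2 | b[_]aaaa__   read _ → write _, move R, go to q1
q1 | b_[a]aaa__   read a → write b, move L, go to q0
q0 | b[_]baaa__   read _ → write a, move R, go to q1
q1 | ba[b]aaa__   read b → write _, move R, go to q3
q3 | ba_[a]aa__   read a → write a, move L, go to q2
q2 | ba[_]aaa__   read _ → write _, move R, go to q1
q1 | ba_[a]aa__   read a → write b, move L, go to q0
q0 | ba[_]baa__   read _ → write a, move R, go to q1
q1 | baa[b]aa__   read b → write _, move R, go to q3
q3 | baa_[a]a__   read a → write a, move L, go to q2
q2 | baa[_]aa__   read _ → write _, move R, go to q1
q1 | baa_[a]a__   read a → write b, move L, go to q0
q0 | baa[_]ba__   read _ → write a, move R, go to q1
q1 | baaa[b]a__   read b → write _, move R, go to q3
q3 | baaa_[a]__   read a → write a, move L, go to q2
q2 | baaa[_]a__   read _ → write _, move R, go to q1
q1 | baaa_[a]__   read a → write b, move L, go to q0
q0 | baaa[_]b__   read _ → write a, move R, go to q1
q1 | baaaa[b]__   read b → write _, move R, go to q3
q3 | baaaa_[_]_   read _ → write _, move R, go to q1
q1 | baaaa__[_]
The non-blank tape span at halt is baaaa.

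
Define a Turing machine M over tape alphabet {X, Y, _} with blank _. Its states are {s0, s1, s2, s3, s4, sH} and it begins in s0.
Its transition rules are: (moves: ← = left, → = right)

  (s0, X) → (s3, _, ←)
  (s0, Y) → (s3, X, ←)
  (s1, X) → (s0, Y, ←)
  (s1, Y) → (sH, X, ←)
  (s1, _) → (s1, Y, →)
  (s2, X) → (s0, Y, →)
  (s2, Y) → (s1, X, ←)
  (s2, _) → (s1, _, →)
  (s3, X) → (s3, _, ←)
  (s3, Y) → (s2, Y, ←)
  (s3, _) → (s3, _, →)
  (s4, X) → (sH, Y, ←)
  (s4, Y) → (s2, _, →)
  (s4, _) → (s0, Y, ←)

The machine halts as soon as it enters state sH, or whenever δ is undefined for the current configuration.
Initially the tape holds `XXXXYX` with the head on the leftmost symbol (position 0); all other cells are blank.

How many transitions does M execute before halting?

15

state=s0 head=0 tape=_[X]XXXYX   (s0,X)→(s3,_,←)
state=s3 head=-1 tape=[_]_XXXYX   (s3,_)→(s3,_,→)
state=s3 head=0 tape=_[_]XXXYX   (s3,_)→(s3,_,→)
state=s3 head=1 tape=__[X]XXYX   (s3,X)→(s3,_,←)
state=s3 head=0 tape=_[_]_XXYX   (s3,_)→(s3,_,→)
state=s3 head=1 tape=__[_]XXYX   (s3,_)→(s3,_,→)
state=s3 head=2 tape=___[X]XYX   (s3,X)→(s3,_,←)
state=s3 head=1 tape=__[_]_XYX   (s3,_)→(s3,_,→)
state=s3 head=2 tape=___[_]XYX   (s3,_)→(s3,_,→)
state=s3 head=3 tape=____[X]YX   (s3,X)→(s3,_,←)
state=s3 head=2 tape=___[_]_YX   (s3,_)→(s3,_,→)
state=s3 head=3 tape=____[_]YX   (s3,_)→(s3,_,→)
state=s3 head=4 tape=_____[Y]X   (s3,Y)→(s2,Y,←)
state=s2 head=3 tape=____[_]YX   (s2,_)→(s1,_,→)
state=s1 head=4 tape=_____[Y]X   (s1,Y)→(sH,X,←)
state=sH head=3 tape=____[_]XX
M halts after 15 transitions.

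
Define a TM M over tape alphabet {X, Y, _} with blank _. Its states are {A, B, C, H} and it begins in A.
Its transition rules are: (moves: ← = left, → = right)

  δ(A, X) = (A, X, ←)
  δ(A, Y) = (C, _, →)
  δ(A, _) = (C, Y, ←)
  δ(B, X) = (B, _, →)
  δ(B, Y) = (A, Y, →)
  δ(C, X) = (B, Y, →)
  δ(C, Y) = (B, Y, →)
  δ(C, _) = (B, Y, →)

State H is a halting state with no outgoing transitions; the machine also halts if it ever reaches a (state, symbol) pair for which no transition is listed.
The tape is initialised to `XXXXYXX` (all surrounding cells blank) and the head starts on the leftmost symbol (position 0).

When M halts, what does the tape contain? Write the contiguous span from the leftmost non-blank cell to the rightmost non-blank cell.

state=A head=0 tape=__[X]XXXYXX_   (A,X)→(A,X,←)
state=A head=-1 tape=_[_]XXXXYXX_   (A,_)→(C,Y,←)
state=C head=-2 tape=[_]YXXXXYXX_   (C,_)→(B,Y,→)
state=B head=-1 tape=Y[Y]XXXXYXX_   (B,Y)→(A,Y,→)
state=A head=0 tape=YY[X]XXXYXX_   (A,X)→(A,X,←)
state=A head=-1 tape=Y[Y]XXXXYXX_   (A,Y)→(C,_,→)
state=C head=0 tape=Y_[X]XXXYXX_   (C,X)→(B,Y,→)
state=B head=1 tape=Y_Y[X]XXYXX_   (B,X)→(B,_,→)
state=B head=2 tape=Y_Y_[X]XYXX_   (B,X)→(B,_,→)
state=B head=3 tape=Y_Y__[X]YXX_   (B,X)→(B,_,→)
state=B head=4 tape=Y_Y___[Y]XX_   (B,Y)→(A,Y,→)
state=A head=5 tape=Y_Y___Y[X]X_   (A,X)→(A,X,←)
state=A head=4 tape=Y_Y___[Y]XX_   (A,Y)→(C,_,→)
state=C head=5 tape=Y_Y____[X]X_   (C,X)→(B,Y,→)
state=B head=6 tape=Y_Y____Y[X]_   (B,X)→(B,_,→)
state=B head=7 tape=Y_Y____Y_[_]
The non-blank tape span at halt is Y_Y____Y.

Y_Y____Y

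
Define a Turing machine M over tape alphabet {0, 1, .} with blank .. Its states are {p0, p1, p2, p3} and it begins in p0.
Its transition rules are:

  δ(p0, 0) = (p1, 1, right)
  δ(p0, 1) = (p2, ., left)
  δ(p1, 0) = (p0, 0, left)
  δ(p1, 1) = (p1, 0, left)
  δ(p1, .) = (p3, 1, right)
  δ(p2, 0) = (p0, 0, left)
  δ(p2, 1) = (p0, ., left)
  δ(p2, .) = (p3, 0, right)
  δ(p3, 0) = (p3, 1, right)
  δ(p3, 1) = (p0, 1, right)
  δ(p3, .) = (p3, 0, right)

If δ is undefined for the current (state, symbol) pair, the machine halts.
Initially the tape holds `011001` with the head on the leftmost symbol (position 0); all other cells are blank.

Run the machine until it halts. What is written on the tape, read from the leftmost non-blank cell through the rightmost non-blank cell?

00000011

p0 | ..[0]11001.   read 0 → write 1, move right, go to p1
p1 | ..1[1]1001.   read 1 → write 0, move left, go to p1
p1 | ..[1]01001.   read 1 → write 0, move left, go to p1
p1 | .[.]001001.   read . → write 1, move right, go to p3
p3 | .1[0]01001.   read 0 → write 1, move right, go to p3
p3 | .11[0]1001.   read 0 → write 1, move right, go to p3
p3 | .111[1]001.   read 1 → write 1, move right, go to p0
p0 | .1111[0]01.   read 0 → write 1, move right, go to p1
p1 | .11111[0]1.   read 0 → write 0, move left, go to p0
p0 | .1111[1]01.   read 1 → write ., move left, go to p2
p2 | .111[1].01.   read 1 → write ., move left, go to p0
p0 | .11[1]..01.   read 1 → write ., move left, go to p2
p2 | .1[1]...01.   read 1 → write ., move left, go to p0
p0 | .[1]....01.   read 1 → write ., move left, go to p2
p2 | [.].....01.   read . → write 0, move right, go to p3
p3 | 0[.]....01.   read . → write 0, move right, go to p3
p3 | 00[.]...01.   read . → write 0, move right, go to p3
p3 | 000[.]..01.   read . → write 0, move right, go to p3
p3 | 0000[.].01.   read . → write 0, move right, go to p3
p3 | 00000[.]01.   read . → write 0, move right, go to p3
p3 | 000000[0]1.   read 0 → write 1, move right, go to p3
p3 | 0000001[1].   read 1 → write 1, move right, go to p0
p0 | 00000011[.]
The non-blank tape span at halt is 00000011.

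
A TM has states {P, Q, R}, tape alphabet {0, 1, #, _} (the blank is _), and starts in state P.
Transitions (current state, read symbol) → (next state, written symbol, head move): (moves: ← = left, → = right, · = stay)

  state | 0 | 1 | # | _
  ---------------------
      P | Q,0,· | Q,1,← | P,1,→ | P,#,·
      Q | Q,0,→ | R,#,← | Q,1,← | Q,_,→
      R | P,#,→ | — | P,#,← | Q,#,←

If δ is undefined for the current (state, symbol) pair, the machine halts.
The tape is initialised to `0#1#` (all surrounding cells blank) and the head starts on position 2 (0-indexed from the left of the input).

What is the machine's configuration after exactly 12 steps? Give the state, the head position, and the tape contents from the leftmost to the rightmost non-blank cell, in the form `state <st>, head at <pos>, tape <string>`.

state P, head at 1, tape 11#1#

state=P head=2 tape=_0#[1]#   (P,1)→(Q,1,←)
state=Q head=1 tape=_0[#]1#   (Q,#)→(Q,1,←)
state=Q head=0 tape=_[0]11#   (Q,0)→(Q,0,→)
state=Q head=1 tape=_0[1]1#   (Q,1)→(R,#,←)
state=R head=0 tape=_[0]#1#   (R,0)→(P,#,→)
state=P head=1 tape=_#[#]1#   (P,#)→(P,1,→)
state=P head=2 tape=_#1[1]#   (P,1)→(Q,1,←)
state=Q head=1 tape=_#[1]1#   (Q,1)→(R,#,←)
state=R head=0 tape=_[#]#1#   (R,#)→(P,#,←)
state=P head=-1 tape=[_]##1#   (P,_)→(P,#,·)
state=P head=-1 tape=[#]##1#   (P,#)→(P,1,→)
state=P head=0 tape=1[#]#1#   (P,#)→(P,1,→)
state=P head=1 tape=11[#]1#
After 12 steps: state P, head at 1, tape 11#1#.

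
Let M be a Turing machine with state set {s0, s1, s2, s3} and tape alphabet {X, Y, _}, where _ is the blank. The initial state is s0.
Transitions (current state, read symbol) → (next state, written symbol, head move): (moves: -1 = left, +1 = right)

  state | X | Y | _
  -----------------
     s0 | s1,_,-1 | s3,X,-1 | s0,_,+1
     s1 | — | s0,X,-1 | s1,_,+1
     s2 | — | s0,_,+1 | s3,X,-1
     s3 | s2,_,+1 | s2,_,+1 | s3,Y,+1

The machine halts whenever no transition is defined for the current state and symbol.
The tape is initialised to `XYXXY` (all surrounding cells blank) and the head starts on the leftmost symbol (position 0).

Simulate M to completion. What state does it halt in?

s1

state=s0 head=0 tape=_[X]YXXY   (s0,X)→(s1,_,-1)
state=s1 head=-1 tape=[_]_YXXY   (s1,_)→(s1,_,+1)
state=s1 head=0 tape=_[_]YXXY   (s1,_)→(s1,_,+1)
state=s1 head=1 tape=__[Y]XXY   (s1,Y)→(s0,X,-1)
state=s0 head=0 tape=_[_]XXXY   (s0,_)→(s0,_,+1)
state=s0 head=1 tape=__[X]XXY   (s0,X)→(s1,_,-1)
state=s1 head=0 tape=_[_]_XXY   (s1,_)→(s1,_,+1)
state=s1 head=1 tape=__[_]XXY   (s1,_)→(s1,_,+1)
state=s1 head=2 tape=___[X]XY
No transition is defined for (s1, X); M halts in state s1.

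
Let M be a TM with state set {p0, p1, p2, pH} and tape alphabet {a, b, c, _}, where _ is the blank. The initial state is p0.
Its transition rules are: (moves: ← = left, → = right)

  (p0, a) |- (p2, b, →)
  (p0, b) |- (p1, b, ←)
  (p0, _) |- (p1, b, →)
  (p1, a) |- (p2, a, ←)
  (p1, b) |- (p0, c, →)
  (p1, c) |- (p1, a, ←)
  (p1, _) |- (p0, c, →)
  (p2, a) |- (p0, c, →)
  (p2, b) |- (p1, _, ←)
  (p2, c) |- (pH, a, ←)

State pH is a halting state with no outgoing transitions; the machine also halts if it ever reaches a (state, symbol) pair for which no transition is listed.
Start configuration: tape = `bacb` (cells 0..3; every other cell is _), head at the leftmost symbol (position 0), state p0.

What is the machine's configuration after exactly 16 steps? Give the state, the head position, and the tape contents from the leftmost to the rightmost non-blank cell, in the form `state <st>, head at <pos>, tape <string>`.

state p0, head at 0, tape cbc_acb

state=p0 head=0 tape=___[b]acb   (p0,b)→(p1,b,←)
state=p1 head=-1 tape=__[_]bacb   (p1,_)→(p0,c,→)
state=p0 head=0 tape=__c[b]acb   (p0,b)→(p1,b,←)
state=p1 head=-1 tape=__[c]bacb   (p1,c)→(p1,a,←)
state=p1 head=-2 tape=_[_]abacb   (p1,_)→(p0,c,→)
state=p0 head=-1 tape=_c[a]bacb   (p0,a)→(p2,b,→)
state=p2 head=0 tape=_cb[b]acb   (p2,b)→(p1,_,←)
state=p1 head=-1 tape=_c[b]_acb   (p1,b)→(p0,c,→)
state=p0 head=0 tape=_cc[_]acb   (p0,_)→(p1,b,→)
state=p1 head=1 tape=_ccb[a]cb   (p1,a)→(p2,a,←)
state=p2 head=0 tape=_cc[b]acb   (p2,b)→(p1,_,←)
state=p1 head=-1 tape=_c[c]_acb   (p1,c)→(p1,a,←)
state=p1 head=-2 tape=_[c]a_acb   (p1,c)→(p1,a,←)
state=p1 head=-3 tape=[_]aa_acb   (p1,_)→(p0,c,→)
state=p0 head=-2 tape=c[a]a_acb   (p0,a)→(p2,b,→)
state=p2 head=-1 tape=cb[a]_acb   (p2,a)→(p0,c,→)
state=p0 head=0 tape=cbc[_]acb
After 16 steps: state p0, head at 0, tape cbc_acb.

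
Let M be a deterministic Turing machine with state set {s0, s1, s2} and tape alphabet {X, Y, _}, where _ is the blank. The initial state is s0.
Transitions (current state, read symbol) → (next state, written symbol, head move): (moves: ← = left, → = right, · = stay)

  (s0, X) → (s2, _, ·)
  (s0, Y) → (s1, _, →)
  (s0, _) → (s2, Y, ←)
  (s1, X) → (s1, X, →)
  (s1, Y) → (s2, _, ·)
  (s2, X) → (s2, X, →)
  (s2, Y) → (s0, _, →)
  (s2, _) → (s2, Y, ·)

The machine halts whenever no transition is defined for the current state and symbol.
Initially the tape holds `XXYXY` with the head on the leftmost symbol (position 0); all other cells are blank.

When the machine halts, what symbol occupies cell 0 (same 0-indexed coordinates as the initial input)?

_

state=s0 head=0 tape=[X]XYXY__   (s0,X)→(s2,_,·)
state=s2 head=0 tape=[_]XYXY__   (s2,_)→(s2,Y,·)
state=s2 head=0 tape=[Y]XYXY__   (s2,Y)→(s0,_,→)
state=s0 head=1 tape=_[X]YXY__   (s0,X)→(s2,_,·)
state=s2 head=1 tape=_[_]YXY__   (s2,_)→(s2,Y,·)
state=s2 head=1 tape=_[Y]YXY__   (s2,Y)→(s0,_,→)
state=s0 head=2 tape=__[Y]XY__   (s0,Y)→(s1,_,→)
state=s1 head=3 tape=___[X]Y__   (s1,X)→(s1,X,→)
state=s1 head=4 tape=___X[Y]__   (s1,Y)→(s2,_,·)
state=s2 head=4 tape=___X[_]__   (s2,_)→(s2,Y,·)
state=s2 head=4 tape=___X[Y]__   (s2,Y)→(s0,_,→)
state=s0 head=5 tape=___X_[_]_   (s0,_)→(s2,Y,←)
state=s2 head=4 tape=___X[_]Y_   (s2,_)→(s2,Y,·)
state=s2 head=4 tape=___X[Y]Y_   (s2,Y)→(s0,_,→)
state=s0 head=5 tape=___X_[Y]_   (s0,Y)→(s1,_,→)
state=s1 head=6 tape=___X__[_]
Cell 0 holds _ when M halts.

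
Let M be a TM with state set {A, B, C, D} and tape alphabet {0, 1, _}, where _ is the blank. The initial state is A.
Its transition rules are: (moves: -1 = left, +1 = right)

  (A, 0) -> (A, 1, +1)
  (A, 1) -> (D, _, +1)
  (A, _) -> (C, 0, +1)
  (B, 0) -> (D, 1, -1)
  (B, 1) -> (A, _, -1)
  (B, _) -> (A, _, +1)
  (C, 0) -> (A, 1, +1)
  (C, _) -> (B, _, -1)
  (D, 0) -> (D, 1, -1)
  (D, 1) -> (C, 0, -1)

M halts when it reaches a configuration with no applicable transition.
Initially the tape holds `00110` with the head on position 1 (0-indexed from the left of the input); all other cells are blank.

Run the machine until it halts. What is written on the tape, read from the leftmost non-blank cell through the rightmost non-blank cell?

state=A head=1 tape=__0[0]110   (A,0)→(A,1,+1)
state=A head=2 tape=__01[1]10   (A,1)→(D,_,+1)
state=D head=3 tape=__01_[1]0   (D,1)→(C,0,-1)
state=C head=2 tape=__01[_]00   (C,_)→(B,_,-1)
state=B head=1 tape=__0[1]_00   (B,1)→(A,_,-1)
state=A head=0 tape=__[0]__00   (A,0)→(A,1,+1)
state=A head=1 tape=__1[_]_00   (A,_)→(C,0,+1)
state=C head=2 tape=__10[_]00   (C,_)→(B,_,-1)
state=B head=1 tape=__1[0]_00   (B,0)→(D,1,-1)
state=D head=0 tape=__[1]1_00   (D,1)→(C,0,-1)
state=C head=-1 tape=_[_]01_00   (C,_)→(B,_,-1)
state=B head=-2 tape=[_]_01_00   (B,_)→(A,_,+1)
state=A head=-1 tape=_[_]01_00   (A,_)→(C,0,+1)
state=C head=0 tape=_0[0]1_00   (C,0)→(A,1,+1)
state=A head=1 tape=_01[1]_00   (A,1)→(D,_,+1)
state=D head=2 tape=_01_[_]00
The non-blank tape span at halt is 01__00.

01__00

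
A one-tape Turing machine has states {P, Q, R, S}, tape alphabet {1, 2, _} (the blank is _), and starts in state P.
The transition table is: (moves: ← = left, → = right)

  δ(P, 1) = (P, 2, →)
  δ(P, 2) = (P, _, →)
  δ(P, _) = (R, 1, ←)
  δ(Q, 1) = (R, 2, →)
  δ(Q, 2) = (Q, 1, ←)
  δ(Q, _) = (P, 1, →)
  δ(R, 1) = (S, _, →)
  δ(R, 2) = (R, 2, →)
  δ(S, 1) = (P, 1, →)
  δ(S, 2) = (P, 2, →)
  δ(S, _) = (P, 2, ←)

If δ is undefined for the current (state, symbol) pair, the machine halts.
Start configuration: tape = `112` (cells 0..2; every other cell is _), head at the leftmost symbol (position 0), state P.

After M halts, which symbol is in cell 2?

P | [1]12_   read 1 → write 2, move →, go to P
P | 2[1]2_   read 1 → write 2, move →, go to P
P | 22[2]_   read 2 → write _, move →, go to P
P | 22_[_]   read _ → write 1, move ←, go to R
R | 22[_]1
Cell 2 holds _ when M halts.

_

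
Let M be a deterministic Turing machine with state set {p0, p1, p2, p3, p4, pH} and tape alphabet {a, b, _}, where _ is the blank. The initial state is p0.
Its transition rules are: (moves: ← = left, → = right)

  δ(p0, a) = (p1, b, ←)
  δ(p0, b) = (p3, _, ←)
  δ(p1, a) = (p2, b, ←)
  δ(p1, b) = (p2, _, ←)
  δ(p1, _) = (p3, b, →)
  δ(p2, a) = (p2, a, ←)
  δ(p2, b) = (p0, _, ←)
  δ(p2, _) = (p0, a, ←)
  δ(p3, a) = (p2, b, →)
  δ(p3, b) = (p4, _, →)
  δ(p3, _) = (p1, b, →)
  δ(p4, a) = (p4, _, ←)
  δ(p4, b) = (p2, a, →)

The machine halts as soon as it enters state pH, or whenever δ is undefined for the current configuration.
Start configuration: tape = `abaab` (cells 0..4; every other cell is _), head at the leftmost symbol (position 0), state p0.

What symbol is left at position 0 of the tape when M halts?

p0 | __[a]baab   read a → write b, move ←, go to p1
p1 | _[_]bbaab   read _ → write b, move →, go to p3
p3 | _b[b]baab   read b → write _, move →, go to p4
p4 | _b_[b]aab   read b → write a, move →, go to p2
p2 | _b_a[a]ab   read a → write a, move ←, go to p2
p2 | _b_[a]aab   read a → write a, move ←, go to p2
p2 | _b[_]aaab   read _ → write a, move ←, go to p0
p0 | _[b]aaaab   read b → write _, move ←, go to p3
p3 | [_]_aaaab   read _ → write b, move →, go to p1
p1 | b[_]aaaab   read _ → write b, move →, go to p3
p3 | bb[a]aaab   read a → write b, move →, go to p2
p2 | bbb[a]aab   read a → write a, move ←, go to p2
p2 | bb[b]aaab   read b → write _, move ←, go to p0
p0 | b[b]_aaab   read b → write _, move ←, go to p3
p3 | [b]__aaab   read b → write _, move →, go to p4
p4 | _[_]_aaab
Cell 0 holds _ when M halts.

_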